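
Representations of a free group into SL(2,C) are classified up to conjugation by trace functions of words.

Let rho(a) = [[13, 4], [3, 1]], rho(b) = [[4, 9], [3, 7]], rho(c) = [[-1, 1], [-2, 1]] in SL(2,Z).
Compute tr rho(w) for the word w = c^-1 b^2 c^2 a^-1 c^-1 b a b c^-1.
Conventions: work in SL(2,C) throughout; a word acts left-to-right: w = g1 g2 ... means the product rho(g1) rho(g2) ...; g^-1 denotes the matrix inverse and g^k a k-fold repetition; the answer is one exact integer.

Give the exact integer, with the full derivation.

rho(c^-1) = [[1, -1], [2, -1]]
... * rho(b) = [[4, 9], [3, 7]]  ->  [[1, 2], [5, 11]]
... * rho(b) = [[4, 9], [3, 7]]  ->  [[10, 23], [53, 122]]
... * rho(c) = [[-1, 1], [-2, 1]]  ->  [[-56, 33], [-297, 175]]
... * rho(c) = [[-1, 1], [-2, 1]]  ->  [[-10, -23], [-53, -122]]
... * rho(a^-1) = [[1, -4], [-3, 13]]  ->  [[59, -259], [313, -1374]]
... * rho(c^-1) = [[1, -1], [2, -1]]  ->  [[-459, 200], [-2435, 1061]]
... * rho(b) = [[4, 9], [3, 7]]  ->  [[-1236, -2731], [-6557, -14488]]
... * rho(a) = [[13, 4], [3, 1]]  ->  [[-24261, -7675], [-128705, -40716]]
... * rho(b) = [[4, 9], [3, 7]]  ->  [[-120069, -272074], [-636968, -1443357]]
... * rho(c^-1) = [[1, -1], [2, -1]]  ->  [[-664217, 392143], [-3523682, 2080325]]
tr = -664217 + 2080325 = 1416108

1416108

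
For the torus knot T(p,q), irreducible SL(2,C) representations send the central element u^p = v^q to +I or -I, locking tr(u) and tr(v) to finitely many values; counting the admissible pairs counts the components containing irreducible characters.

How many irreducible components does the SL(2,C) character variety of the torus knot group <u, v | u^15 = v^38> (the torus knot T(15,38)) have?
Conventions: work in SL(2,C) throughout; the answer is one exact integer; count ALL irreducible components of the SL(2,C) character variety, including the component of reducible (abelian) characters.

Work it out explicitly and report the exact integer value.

260

For T(15,38): irreducibility forces the central element u^15 = v^38 to one of +I, -I.
This locks tr(u) to 2*cos(pi*alpha/15), alpha in 1..14, and tr(v) to 2*cos(pi*beta/38), beta in 1..37, on each component of irreducible characters.
u^15 = (-1)^alpha I and v^38 = (-1)^beta I must agree, so alpha and beta have equal parity.
Counting: 7 odd alphas x 19 odd betas + 7 even alphas x 18 even betas = 133 + 126 = 259.
That is 259 components of irreducible characters, and with the reducible (abelian) component the total is 260.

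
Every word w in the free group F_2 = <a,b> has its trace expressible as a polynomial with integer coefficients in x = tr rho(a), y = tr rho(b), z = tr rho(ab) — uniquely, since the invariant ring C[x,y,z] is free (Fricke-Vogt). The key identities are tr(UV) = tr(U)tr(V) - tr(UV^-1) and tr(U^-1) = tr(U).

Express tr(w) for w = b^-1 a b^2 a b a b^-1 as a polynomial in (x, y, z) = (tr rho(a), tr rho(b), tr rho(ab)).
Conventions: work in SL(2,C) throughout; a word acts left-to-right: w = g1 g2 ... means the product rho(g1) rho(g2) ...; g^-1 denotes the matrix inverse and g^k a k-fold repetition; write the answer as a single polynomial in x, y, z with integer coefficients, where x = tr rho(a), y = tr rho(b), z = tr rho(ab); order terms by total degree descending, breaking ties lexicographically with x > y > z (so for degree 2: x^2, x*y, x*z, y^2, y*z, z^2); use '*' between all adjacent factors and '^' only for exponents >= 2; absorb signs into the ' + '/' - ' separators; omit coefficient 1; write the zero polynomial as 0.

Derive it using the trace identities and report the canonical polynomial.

trace(a b a b) = trace(a b) * trace(a b) - trace(1)   [split at a repeated a] = z^2 - 2
trace(a b a) = trace(a) * trace(b a) - trace(b)   [square of a] = x*z - y
use: trace(b^2 a b a) = trace(b) * trace(a b a b) - trace(a b a)   [square of b] = y*z^2 - x*z - y
trace(a b^2) = trace(b) * trace(a b) - trace(a)   [square of b] = y*z - x
use: trace(b^2 a b) = trace(b) * trace(a b^2) - trace(a b)   [square of b] = y^2*z - x*y - z
trace(a b^2 a b a) = trace(a) * trace(b^2 a b a) - trace(b^2 a b)   [square of a] = x*y*z^2 - x^2*z - y^2*z + z
trace(a b a b a b) = trace(a b) * trace(a b a b) - trace(a^-1 b^-1)   [split at a repeated a] = z^3 - 3*z
trace(a b a b a) = trace(a) * trace(b a b a) - trace(b a b)   [square of a] = x*z^2 - y*z - x
use: trace(a b^2 a b a b) = trace(b) * trace(a b a b a b) - trace(a b a b a)   [square of b] = y*z^3 - x*z^2 - 2*y*z + x
apply: trace(a b^2 a b a b^-1) = trace(a b^2 a b a) * trace(b) - trace(a b^2 a b a b)   [inverse elimination on b] = x*y^2*z^2 - x^2*y*z - y^3*z - y*z^3 + x*z^2 + 3*y*z - x
trace(b^-1 a b^2 a b a b^-1) = trace(a b^2 a b a b^-1) * trace(b) - trace(a b^2 a b a)   [inverse elimination on b] = x*y^3*z^2 - x^2*y^2*z - y^4*z - y^2*z^3 + x^2*z + 4*y^2*z - x*y - z

x*y^3*z^2 - x^2*y^2*z - y^4*z - y^2*z^3 + x^2*z + 4*y^2*z - x*y - z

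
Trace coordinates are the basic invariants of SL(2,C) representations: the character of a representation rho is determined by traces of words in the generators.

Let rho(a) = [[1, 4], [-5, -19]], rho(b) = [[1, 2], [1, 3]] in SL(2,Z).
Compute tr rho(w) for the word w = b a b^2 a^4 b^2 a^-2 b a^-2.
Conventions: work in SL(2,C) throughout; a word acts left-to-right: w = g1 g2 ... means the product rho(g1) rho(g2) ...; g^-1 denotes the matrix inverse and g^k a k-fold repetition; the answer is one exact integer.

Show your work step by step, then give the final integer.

rho(b) = [[1, 2], [1, 3]]
... * rho(a) = [[1, 4], [-5, -19]]  ->  [[-9, -34], [-14, -53]]
... * rho(b) = [[1, 2], [1, 3]]  ->  [[-43, -120], [-67, -187]]
... * rho(b) = [[1, 2], [1, 3]]  ->  [[-163, -446], [-254, -695]]
... * rho(a) = [[1, 4], [-5, -19]]  ->  [[2067, 7822], [3221, 12189]]
... * rho(a) = [[1, 4], [-5, -19]]  ->  [[-37043, -140350], [-57724, -218707]]
... * rho(a) = [[1, 4], [-5, -19]]  ->  [[664707, 2518478], [1035811, 3924537]]
... * rho(a) = [[1, 4], [-5, -19]]  ->  [[-11927683, -45192254], [-18586874, -70422959]]
... * rho(b) = [[1, 2], [1, 3]]  ->  [[-57119937, -159432128], [-89009833, -248442625]]
... * rho(b) = [[1, 2], [1, 3]]  ->  [[-216552065, -592536258], [-337452458, -923347541]]
... * rho(a^-1) = [[-19, -4], [5, 1]]  ->  [[1151807945, 273672002], [1794858997, 426462291]]
... * rho(a^-1) = [[-19, -4], [5, 1]]  ->  [[-20515990945, -4333559778], [-31970009488, -6752973697]]
... * rho(b) = [[1, 2], [1, 3]]  ->  [[-24849550723, -54032661224], [-38722983185, -84198940067]]
... * rho(a^-1) = [[-19, -4], [5, 1]]  ->  [[201978157617, 45365541668], [314741980180, 70692992673]]
... * rho(a^-1) = [[-19, -4], [5, 1]]  ->  [[-3610757286383, -762547088800], [-5626632660055, -1188274928047]]
tr = -3610757286383 + -1188274928047 = -4799032214430

-4799032214430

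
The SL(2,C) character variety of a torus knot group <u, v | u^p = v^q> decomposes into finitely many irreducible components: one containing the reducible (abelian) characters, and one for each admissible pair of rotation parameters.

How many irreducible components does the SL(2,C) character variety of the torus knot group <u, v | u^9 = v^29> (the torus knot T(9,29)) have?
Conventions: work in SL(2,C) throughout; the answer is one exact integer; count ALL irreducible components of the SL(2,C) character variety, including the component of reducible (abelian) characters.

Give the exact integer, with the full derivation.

In the torus knot group T(9,29), u^9 = v^29 is central, so an irreducible representation sends it to +I or -I (Schur).
This locks tr(u) to 2*cos(pi*alpha/9), alpha in 1..8, and tr(v) to 2*cos(pi*beta/29), beta in 1..28, on each component of irreducible characters.
Consistency of u^9 = (-1)^alpha I with v^29 = (-1)^beta I forces alpha = beta (mod 2).
Enumerate parity-matched pairs: 4*14 odd-odd plus 4*14 even-even gives 112.
That is 112 components of irreducible characters, and with the reducible (abelian) component the total is 113.

113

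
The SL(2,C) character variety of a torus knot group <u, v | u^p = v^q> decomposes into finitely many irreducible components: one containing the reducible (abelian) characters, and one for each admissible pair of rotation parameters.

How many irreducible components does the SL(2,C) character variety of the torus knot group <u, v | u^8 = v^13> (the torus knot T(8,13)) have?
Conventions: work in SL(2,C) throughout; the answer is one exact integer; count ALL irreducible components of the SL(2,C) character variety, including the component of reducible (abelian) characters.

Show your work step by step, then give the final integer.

Gamma = < u, v | u^8 = v^13 > (torus knot T(8,13)); the central element u^8 = v^13 acts as +I or -I in any irreducible SL(2,C) representation.
This locks tr(u) to 2*cos(pi*alpha/8), alpha in 1..7, and tr(v) to 2*cos(pi*beta/13), beta in 1..12, on each component of irreducible characters.
u^8 = (-1)^alpha I and v^13 = (-1)^beta I must agree, so alpha and beta have equal parity.
count pairs: odd alpha (4 choices) x odd beta (6), plus even alpha (3) x even beta (6): 4*6 + 3*6 = 42.
That is 42 components of irreducible characters, and with the reducible (abelian) component the total is 43.

43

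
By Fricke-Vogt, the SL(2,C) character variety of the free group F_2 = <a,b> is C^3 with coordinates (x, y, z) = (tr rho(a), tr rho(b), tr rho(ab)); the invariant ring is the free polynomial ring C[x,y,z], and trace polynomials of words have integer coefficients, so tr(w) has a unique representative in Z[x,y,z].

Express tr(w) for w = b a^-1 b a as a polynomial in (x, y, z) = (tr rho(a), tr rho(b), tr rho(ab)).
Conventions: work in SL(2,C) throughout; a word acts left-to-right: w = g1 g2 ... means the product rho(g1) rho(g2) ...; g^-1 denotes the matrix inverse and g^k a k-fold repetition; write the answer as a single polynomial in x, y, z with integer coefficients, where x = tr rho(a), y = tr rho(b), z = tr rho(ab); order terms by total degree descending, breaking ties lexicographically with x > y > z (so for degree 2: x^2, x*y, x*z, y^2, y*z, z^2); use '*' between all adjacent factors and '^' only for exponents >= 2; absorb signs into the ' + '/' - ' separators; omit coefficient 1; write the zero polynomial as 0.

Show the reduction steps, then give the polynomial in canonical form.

x*y*z - x^2 - z^2 + 2

next, tr(b a b) = tr(b) tr(a b) - tr(a) = y*z - x
tr(b a b a) = tr(b a) tr(b a) - tr(1)   [split at repeated b] = z^2 - 2
tr(b a^-1 b a) = tr(b a b) tr(a) - tr(b a b a) = x*y*z - x^2 - z^2 + 2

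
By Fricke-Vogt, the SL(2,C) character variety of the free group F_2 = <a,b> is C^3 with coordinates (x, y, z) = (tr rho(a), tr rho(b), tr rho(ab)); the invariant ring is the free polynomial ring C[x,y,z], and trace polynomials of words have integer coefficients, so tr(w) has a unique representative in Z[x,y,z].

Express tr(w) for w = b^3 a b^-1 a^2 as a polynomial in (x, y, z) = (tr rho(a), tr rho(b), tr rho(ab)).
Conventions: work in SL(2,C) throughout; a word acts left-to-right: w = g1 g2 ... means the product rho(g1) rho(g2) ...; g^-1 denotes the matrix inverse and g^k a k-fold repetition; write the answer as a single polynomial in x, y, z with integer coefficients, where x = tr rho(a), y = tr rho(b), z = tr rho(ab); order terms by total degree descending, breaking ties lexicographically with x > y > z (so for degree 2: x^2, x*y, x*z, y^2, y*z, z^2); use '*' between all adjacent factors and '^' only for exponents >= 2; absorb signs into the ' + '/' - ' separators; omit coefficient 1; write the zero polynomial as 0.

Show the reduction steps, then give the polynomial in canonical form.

reduce: trace(b a^2) = trace(a)*trace(b a) - trace(b)  (reduce the a square) = x*z - y
reduce: trace(a^3 b) = trace(a)*trace(b a^2) - trace(b a)  (reduce the a square) = x^2*z - x*y - z
trace(a^2) = trace(a)*trace(a) - trace(1)  (reduce the a square) = x^2 - 2
reduce: trace(a^3) = trace(a)*trace(a^2) - trace(a)  (reduce the a square) = x^3 - 3*x
trace(a^3 b^2) = trace(b)*trace(a^3 b) - trace(a^3)  (reduce the b square) = x^2*y*z - x^3 - x*y^2 - y*z + 3*x
so trace(a^2 b^3 a) = trace(b)*trace(a^3 b^2) - trace(a^3 b)  (reduce the b square) = x^2*y^2*z - x^3*y - x*y^3 - x^2*z - y^2*z + 4*x*y + z
reduce: trace(a b a b) = trace(a b)*trace(a b) - trace(1)  (split on a) = z^2 - 2
reduce: trace(b^2 a b a) = trace(b)*trace(a b a b) - trace(a b a)  (reduce the b square) = y*z^2 - x*z - y
so trace(b a b) = trace(b)*trace(a b) - trace(a)  (reduce the b square) = y*z - x
trace(b^2 a b) = trace(b)*trace(b a b) - trace(b a)  (reduce the b square) = y^2*z - x*y - z
reduce: trace(b a b a^2 b) = trace(a)*trace(b^2 a b a) - trace(b^2 a b)  (reduce the a square) = x*y*z^2 - x^2*z - y^2*z + z
so trace(b a b a^2) = trace(a)*trace(b a b a) - trace(b a b)  (reduce the a square) = x*z^2 - y*z - x
trace(a^2 b^3 a b) = trace(b)*trace(b a b a^2 b) - trace(b a b a^2)  (reduce the b square) = x*y^2*z^2 - x^2*y*z - y^3*z - x*z^2 + 2*y*z + x
trace(b^3 a b^-1 a^2) = trace(a^2 b^3 a)*trace(b) - trace(a^2 b^3 a b)  (eliminate b^-1) = x^2*y^3*z - x^3*y^2 - x*y^4 - x*y^2*z^2 + 4*x*y^2 + x*z^2 - y*z - x

x^2*y^3*z - x^3*y^2 - x*y^4 - x*y^2*z^2 + 4*x*y^2 + x*z^2 - y*z - x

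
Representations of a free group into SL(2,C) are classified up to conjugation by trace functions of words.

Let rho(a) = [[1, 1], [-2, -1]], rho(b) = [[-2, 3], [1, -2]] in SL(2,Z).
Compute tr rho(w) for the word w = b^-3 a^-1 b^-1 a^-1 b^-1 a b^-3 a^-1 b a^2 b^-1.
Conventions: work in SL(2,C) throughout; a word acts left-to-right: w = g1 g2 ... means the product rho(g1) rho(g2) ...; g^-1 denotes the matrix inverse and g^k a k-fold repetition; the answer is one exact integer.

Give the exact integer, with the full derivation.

129727

rho(b^-1) = [[-2, -3], [-1, -2]]
... * rho(b^-1) = [[-2, -3], [-1, -2]]  ->  [[7, 12], [4, 7]]
... * rho(b^-1) = [[-2, -3], [-1, -2]]  ->  [[-26, -45], [-15, -26]]
... * rho(a^-1) = [[-1, -1], [2, 1]]  ->  [[-64, -19], [-37, -11]]
... * rho(b^-1) = [[-2, -3], [-1, -2]]  ->  [[147, 230], [85, 133]]
... * rho(a^-1) = [[-1, -1], [2, 1]]  ->  [[313, 83], [181, 48]]
... * rho(b^-1) = [[-2, -3], [-1, -2]]  ->  [[-709, -1105], [-410, -639]]
... * rho(a) = [[1, 1], [-2, -1]]  ->  [[1501, 396], [868, 229]]
... * rho(b^-1) = [[-2, -3], [-1, -2]]  ->  [[-3398, -5295], [-1965, -3062]]
... * rho(b^-1) = [[-2, -3], [-1, -2]]  ->  [[12091, 20784], [6992, 12019]]
... * rho(b^-1) = [[-2, -3], [-1, -2]]  ->  [[-44966, -77841], [-26003, -45014]]
... * rho(a^-1) = [[-1, -1], [2, 1]]  ->  [[-110716, -32875], [-64025, -19011]]
... * rho(b) = [[-2, 3], [1, -2]]  ->  [[188557, -266398], [109039, -154053]]
... * rho(a) = [[1, 1], [-2, -1]]  ->  [[721353, 454955], [417145, 263092]]
... * rho(a) = [[1, 1], [-2, -1]]  ->  [[-188557, 266398], [-109039, 154053]]
... * rho(b^-1) = [[-2, -3], [-1, -2]]  ->  [[110716, 32875], [64025, 19011]]
tr = 110716 + 19011 = 129727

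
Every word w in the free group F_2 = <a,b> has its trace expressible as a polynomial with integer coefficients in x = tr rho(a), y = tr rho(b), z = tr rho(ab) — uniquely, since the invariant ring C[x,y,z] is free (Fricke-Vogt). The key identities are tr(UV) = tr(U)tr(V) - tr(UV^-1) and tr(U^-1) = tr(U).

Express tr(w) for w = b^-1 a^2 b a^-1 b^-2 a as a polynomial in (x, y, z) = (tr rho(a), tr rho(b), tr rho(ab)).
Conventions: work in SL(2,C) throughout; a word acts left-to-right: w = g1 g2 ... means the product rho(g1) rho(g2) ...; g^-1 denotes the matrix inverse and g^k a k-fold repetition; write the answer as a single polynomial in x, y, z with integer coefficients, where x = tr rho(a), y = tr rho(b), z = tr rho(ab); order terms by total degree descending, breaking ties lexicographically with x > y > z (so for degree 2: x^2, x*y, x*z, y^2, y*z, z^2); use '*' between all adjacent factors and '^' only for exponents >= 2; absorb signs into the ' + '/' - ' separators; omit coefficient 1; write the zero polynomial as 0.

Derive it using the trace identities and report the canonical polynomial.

trace(a^2) = trace(a) * trace(a) - trace(1)  (reduce the a square) = x^2 - 2
trace(a^3) = trace(a) * trace(a^2) - trace(a)  (reduce the a square) = x^3 - 3*x
trace(a b a) = trace(a) * trace(b a) - trace(b)  (reduce the a square) = x*z - y
trace(b a^3) = trace(a) * trace(a b a) - trace(a b)  (reduce the a square) = x^2*z - x*y - z
trace(a^3 b a) = trace(a) * trace(b a^3) - trace(b a^2)  (reduce the a square) = x^3*z - x^2*y - 2*x*z + y
trace(b a b a) = trace(a b) * trace(a b) - trace(1)  (split on a) = z^2 - 2
trace(b a b) = trace(b) * trace(a b) - trace(a)  (reduce the b square) = y*z - x
trace(a b a b a) = trace(a) * trace(b a b a) - trace(b a b)  (reduce the a square) = x*z^2 - y*z - x
trace(a^3 b a b) = trace(a) * trace(a b a b a) - trace(a b a b)  (reduce the a square) = x^2*z^2 - x*y*z - x^2 - z^2 + 2
trace(b^-1 a^3 b a) = trace(a^3 b a) * trace(b) - trace(a^3 b a b)  (eliminate b^-1) = x^3*y*z - x^2*y^2 - x^2*z^2 - x*y*z + x^2 + y^2 + z^2 - 2
trace(a^2 b a^-1 b^-1 a) = trace(b^-1 a^3 b) * trace(a) - trace(b^-1 a^3 b a)  (eliminate a^-1) = -x^3*y*z + x^4 + x^2*y^2 + x^2*z^2 + x*y*z - 4*x^2 - y^2 - z^2 + 2
trace(b^2) = trace(b) * trace(b) - trace(1)  (reduce the b square) = y^2 - 2
trace(b a^2 b) = trace(a) * trace(b^2 a) - trace(b^2)  (reduce the a square) = x*y*z - x^2 - y^2 + 2
trace(b a b a^2 b) = trace(b) * trace(a b a^2 b) - trace(a b a^2)  (reduce the b square) = x*y*z^2 - x^2*z - y^2*z + z
trace(b a b a b a) = trace(b a b a) * trace(b a) - trace(a b)  (split on b) = z^3 - 3*z
trace(b a b a b) = trace(b) * trace(a b a b) - trace(a b a)  (reduce the b square) = y*z^2 - x*z - y
trace(b a b a^2 b a) = trace(a) * trace(b a b a b a) - trace(b a b a b)  (reduce the a square) = x*z^3 - y*z^2 - 2*x*z + y
trace(a b a^2 b a^-1 b) = trace(b a b a^2 b) * trace(a) - trace(b a b a^2 b a)  (eliminate a^-1) = x^2*y*z^2 - x^3*z - x*y^2*z - x*z^3 + y*z^2 + 3*x*z - y
trace(a^2 b a^-1 b^-1 a b) = trace(a b a^2 b a^-1) * trace(b) - trace(a b a^2 b a^-1 b)  (eliminate b^-1) = -x^2*y*z^2 + x^3*z + 2*x*y^2*z + x*z^3 - x^2*y - y^3 - y*z^2 - 3*x*z + 3*y
trace(a b^-1 a^2 b a^-1 b^-1) = trace(a^2 b a^-1 b^-1 a) * trace(b) - trace(a^2 b a^-1 b^-1 a b)  (eliminate b^-1) = -x^3*y^2*z + x^4*y + x^2*y^3 + 2*x^2*y*z^2 - x^3*z - x*y^2*z - x*z^3 - 3*x^2*y + 3*x*z - y
trace(b^-1 a^2 b a^-1 b^-2 a) = trace(a b^-1 a^2 b a^-1 b^-1) * trace(b) - trace(a b^-1 a^2 b a^-1)  (eliminate b^-1) = -x^3*y^3*z + x^4*y^2 + x^2*y^4 + 2*x^2*y^2*z^2 - x^3*y*z - x*y^3*z - x*y*z^3 - 3*x^2*y^2 + 3*x*y*z - x^2 - y^2 + 2

-x^3*y^3*z + x^4*y^2 + x^2*y^4 + 2*x^2*y^2*z^2 - x^3*y*z - x*y^3*z - x*y*z^3 - 3*x^2*y^2 + 3*x*y*z - x^2 - y^2 + 2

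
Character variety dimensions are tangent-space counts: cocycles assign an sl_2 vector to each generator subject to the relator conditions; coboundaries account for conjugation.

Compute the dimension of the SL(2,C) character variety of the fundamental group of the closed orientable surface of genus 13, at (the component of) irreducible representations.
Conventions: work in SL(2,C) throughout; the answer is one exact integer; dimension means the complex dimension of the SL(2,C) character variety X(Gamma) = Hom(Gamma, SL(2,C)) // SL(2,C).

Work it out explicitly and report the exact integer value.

72

pi_1 of the closed genus-13 surface has 26 generators bound by the single product-of-commutators relator.
A cocycle assigns one sl_2 vector per generator subject to the relator condition d_2(z) = 0: dim of the unconstrained space is 3*2g = 78.
d_2 is surjective at irreducible rho (its cokernel H^2 is dual to H^0 = 0), so dim Z^1 = 78 - 3 = 75.
Coboundaries contribute dim B^1 = 3 (injective at irreducible rho).
Hence dim X = 75 - 3 = 72.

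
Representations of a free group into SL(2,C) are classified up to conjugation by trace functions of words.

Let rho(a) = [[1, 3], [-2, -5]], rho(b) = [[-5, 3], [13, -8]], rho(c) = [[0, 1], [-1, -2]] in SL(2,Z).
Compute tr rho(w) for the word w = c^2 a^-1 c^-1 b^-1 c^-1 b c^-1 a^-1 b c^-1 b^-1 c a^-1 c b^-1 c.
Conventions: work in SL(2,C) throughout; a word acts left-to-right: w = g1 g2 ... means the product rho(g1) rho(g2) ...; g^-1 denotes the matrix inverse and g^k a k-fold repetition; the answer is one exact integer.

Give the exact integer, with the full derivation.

2755541

rho(c) = [[0, 1], [-1, -2]]
... * rho(c) = [[0, 1], [-1, -2]]  ->  [[-1, -2], [2, 3]]
... * rho(a^-1) = [[-5, -3], [2, 1]]  ->  [[1, 1], [-4, -3]]
... * rho(c^-1) = [[-2, -1], [1, 0]]  ->  [[-1, -1], [5, 4]]
... * rho(b^-1) = [[-8, -3], [-13, -5]]  ->  [[21, 8], [-92, -35]]
... * rho(c^-1) = [[-2, -1], [1, 0]]  ->  [[-34, -21], [149, 92]]
... * rho(b) = [[-5, 3], [13, -8]]  ->  [[-103, 66], [451, -289]]
... * rho(c^-1) = [[-2, -1], [1, 0]]  ->  [[272, 103], [-1191, -451]]
... * rho(a^-1) = [[-5, -3], [2, 1]]  ->  [[-1154, -713], [5053, 3122]]
... * rho(b) = [[-5, 3], [13, -8]]  ->  [[-3499, 2242], [15321, -9817]]
... * rho(c^-1) = [[-2, -1], [1, 0]]  ->  [[9240, 3499], [-40459, -15321]]
... * rho(b^-1) = [[-8, -3], [-13, -5]]  ->  [[-119407, -45215], [522845, 197982]]
... * rho(c) = [[0, 1], [-1, -2]]  ->  [[45215, -28977], [-197982, 126881]]
... * rho(a^-1) = [[-5, -3], [2, 1]]  ->  [[-284029, -164622], [1243672, 720827]]
... * rho(c) = [[0, 1], [-1, -2]]  ->  [[164622, 45215], [-720827, -197982]]
... * rho(b^-1) = [[-8, -3], [-13, -5]]  ->  [[-1904771, -719941], [8340382, 3152391]]
... * rho(c) = [[0, 1], [-1, -2]]  ->  [[719941, -464889], [-3152391, 2035600]]
tr = 719941 + 2035600 = 2755541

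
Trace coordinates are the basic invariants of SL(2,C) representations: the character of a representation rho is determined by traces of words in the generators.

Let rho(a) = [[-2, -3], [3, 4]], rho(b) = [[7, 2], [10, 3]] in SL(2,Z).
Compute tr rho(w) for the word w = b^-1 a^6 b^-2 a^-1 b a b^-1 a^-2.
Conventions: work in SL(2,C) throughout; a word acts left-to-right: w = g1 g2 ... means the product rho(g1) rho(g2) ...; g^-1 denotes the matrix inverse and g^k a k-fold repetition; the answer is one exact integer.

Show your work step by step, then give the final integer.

rho(b^-1) = [[3, -2], [-10, 7]]
... * rho(a) = [[-2, -3], [3, 4]]  ->  [[-12, -17], [41, 58]]
... * rho(a) = [[-2, -3], [3, 4]]  ->  [[-27, -32], [92, 109]]
... * rho(a) = [[-2, -3], [3, 4]]  ->  [[-42, -47], [143, 160]]
... * rho(a) = [[-2, -3], [3, 4]]  ->  [[-57, -62], [194, 211]]
... * rho(a) = [[-2, -3], [3, 4]]  ->  [[-72, -77], [245, 262]]
... * rho(a) = [[-2, -3], [3, 4]]  ->  [[-87, -92], [296, 313]]
... * rho(b^-1) = [[3, -2], [-10, 7]]  ->  [[659, -470], [-2242, 1599]]
... * rho(b^-1) = [[3, -2], [-10, 7]]  ->  [[6677, -4608], [-22716, 15677]]
... * rho(a^-1) = [[4, 3], [-3, -2]]  ->  [[40532, 29247], [-137895, -99502]]
... * rho(b) = [[7, 2], [10, 3]]  ->  [[576194, 168805], [-1960285, -574296]]
... * rho(a) = [[-2, -3], [3, 4]]  ->  [[-645973, -1053362], [2197682, 3583671]]
... * rho(b^-1) = [[3, -2], [-10, 7]]  ->  [[8595701, -6081588], [-29243664, 20690333]]
... * rho(a^-1) = [[4, 3], [-3, -2]]  ->  [[52627568, 37950279], [-179045655, -129111658]]
... * rho(a^-1) = [[4, 3], [-3, -2]]  ->  [[96659435, 81982146], [-328847646, -278913649]]
tr = 96659435 + -278913649 = -182254214

-182254214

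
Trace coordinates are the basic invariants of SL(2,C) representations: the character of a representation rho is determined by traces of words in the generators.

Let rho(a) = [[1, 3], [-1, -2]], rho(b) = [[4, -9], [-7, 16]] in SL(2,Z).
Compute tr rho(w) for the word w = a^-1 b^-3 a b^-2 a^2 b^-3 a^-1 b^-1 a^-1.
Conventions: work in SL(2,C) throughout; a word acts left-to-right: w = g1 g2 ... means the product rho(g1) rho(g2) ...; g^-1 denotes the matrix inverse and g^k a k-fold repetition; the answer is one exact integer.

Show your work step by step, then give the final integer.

rho(a^-1) = [[-2, -3], [1, 1]]
... * rho(b^-1) = [[16, 9], [7, 4]]  ->  [[-53, -30], [23, 13]]
... * rho(b^-1) = [[16, 9], [7, 4]]  ->  [[-1058, -597], [459, 259]]
... * rho(b^-1) = [[16, 9], [7, 4]]  ->  [[-21107, -11910], [9157, 5167]]
... * rho(a) = [[1, 3], [-1, -2]]  ->  [[-9197, -39501], [3990, 17137]]
... * rho(b^-1) = [[16, 9], [7, 4]]  ->  [[-423659, -240777], [183799, 104458]]
... * rho(b^-1) = [[16, 9], [7, 4]]  ->  [[-8463983, -4776039], [3671990, 2072023]]
... * rho(a) = [[1, 3], [-1, -2]]  ->  [[-3687944, -15839871], [1599967, 6871924]]
... * rho(a) = [[1, 3], [-1, -2]]  ->  [[12151927, 20615910], [-5271957, -8943947]]
... * rho(b^-1) = [[16, 9], [7, 4]]  ->  [[338742202, 191830983], [-146958941, -83223401]]
... * rho(b^-1) = [[16, 9], [7, 4]]  ->  [[6762692113, 3816003750], [-2933906863, -1655524073]]
... * rho(b^-1) = [[16, 9], [7, 4]]  ->  [[134915100058, 76128244017], [-58531178319, -33027258059]]
... * rho(a^-1) = [[-2, -3], [1, 1]]  ->  [[-193701956099, -328617056157], [84035098579, 142566276898]]
... * rho(b^-1) = [[16, 9], [7, 4]]  ->  [[-5399550690683, -3057785829519], [2342525515550, 1326580994803]]
... * rho(a^-1) = [[-2, -3], [1, 1]]  ->  [[7741315551847, 13140866242530], [-3358470036297, -5700995551847]]
tr = 7741315551847 + -5700995551847 = 2040320000000

2040320000000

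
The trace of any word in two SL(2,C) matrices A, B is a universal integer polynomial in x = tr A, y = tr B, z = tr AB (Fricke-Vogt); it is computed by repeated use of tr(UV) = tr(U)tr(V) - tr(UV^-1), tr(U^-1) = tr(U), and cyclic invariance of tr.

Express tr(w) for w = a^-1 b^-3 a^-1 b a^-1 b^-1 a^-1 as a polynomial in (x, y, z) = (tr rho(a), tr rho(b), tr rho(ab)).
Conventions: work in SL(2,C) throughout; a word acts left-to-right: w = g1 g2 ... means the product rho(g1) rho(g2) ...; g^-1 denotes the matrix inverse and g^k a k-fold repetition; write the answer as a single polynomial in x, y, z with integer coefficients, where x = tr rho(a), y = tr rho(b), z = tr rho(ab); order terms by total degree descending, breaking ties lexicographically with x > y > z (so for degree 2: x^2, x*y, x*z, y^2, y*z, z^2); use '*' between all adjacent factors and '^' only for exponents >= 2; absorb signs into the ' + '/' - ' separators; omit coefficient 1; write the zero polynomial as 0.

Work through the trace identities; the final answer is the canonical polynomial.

tr(b^-1) = tr(b) = y
tr(b^-1 a) = tr(a) tr(b) - tr(a b) = x*y - z
tr(a^-1 b^-1) = tr(b^-1) tr(a) - tr(b^-1 a) = z
tr(a^-1 b^-1 a^-1) = tr(a^-1 b^-1) tr(a) - tr(a^-1 b^-1 a) = x*z - y
tr(b^-1 a^-3) = tr(a^-1 b^-1 a^-1) tr(a) - tr(a^-1 b^-1) = x^2*z - x*y - z
tr(a^-2) = tr(a^-1) tr(a) - tr(1) = x^2 - 2
tr(a^-3) = tr(a^-2) tr(a) - tr(a^-1) = x^3 - 3*x
tr(a^-2 b^-2 a^-1) = tr(b^-1 a^-3) tr(b) - tr(b^-1 a^-3 b) = x^2*y*z - x^3 - x*y^2 - y*z + 3*x
tr(b a b) = tr(b) tr(a b) - tr(a) = y*z - x
tr(b a b a) = tr(b a) tr(b a) - tr(1) = z^2 - 2
tr(a^-1 b a b) = tr(b a b) tr(a) - tr(b a b a) = x*y*z - x^2 - z^2 + 2
tr(a^-2 b a b) = tr(a^-1 b a b) tr(a) - tr(a^-1 b a b a) = x^2*y*z - x^3 - x*z^2 - y*z + 3*x
tr(a b^-1 a^-2 b) = tr(a^-2 b a) tr(b) - tr(a^-2 b a b) = -x^2*y*z + x^3 + x*y^2 + x*z^2 - 3*x
tr(a b^-1 a^-2 b^-1) = tr(a b^-1 a^-2) tr(b) - tr(a b^-1 a^-2 b) = x^2*y*z - x^3 - x*y^2 - x*z^2 + y*z + 3*x
tr(b a b a b) = tr(b) tr(a b a b) - tr(a b a) = y*z^2 - x*z - y
tr(b a b a b a) = tr(a b a b) tr(a b) - tr(b a) = z^3 - 3*z
tr(a^-1 b a b a b) = tr(b a b a b) tr(a) - tr(b a b a b a) = x*y*z^2 - x^2*z - z^3 - x*y + 3*z
tr(a b a b^-1 a^-1 b) = tr(a^-1 b a b a) tr(b) - tr(a^-1 b a b a b) = -x*y*z^2 + x^2*z + y^2*z + z^3 - 3*z
tr(a b a b^-1 a^-1 b^-1) = tr(a b a b^-1 a^-1) tr(b) - tr(a b a b^-1 a^-1 b) = x*y*z^2 - x^2*z - y^2*z - z^3 + x*y + 3*z
tr(b^-2 a b a b^-1 a^-1) = tr(a b a b^-1 a^-1 b^-1) tr(b) - tr(a b a b^-1 a^-1) = x*y^2*z^2 - x^2*y*z - y^3*z - y*z^3 + x*y^2 + 3*y*z - x
tr(b^-1 a b a) = tr(a b a) tr(b) - tr(a b a b) = x*y*z - y^2 - z^2 + 2
tr(b^-1 a b a b^-1) = tr(b^-1 a b a) tr(b) - tr(b^-1 a b a b) = x*y^2*z - y^3 - y*z^2 - x*z + 3*y
tr(b^-2 a b a b^-1) = tr(b^-1 a b a b^-1) tr(b) - tr(b^-1 a b a) = x*y^3*z - y^4 - y^2*z^2 - 2*x*y*z + 4*y^2 + z^2 - 2
tr(b a b^-1 a^-2 b^-2 a) = tr(b^-2 a b a b^-1 a^-1) tr(a) - tr(b^-2 a b a b^-1) = x^2*y^2*z^2 - x^3*y*z - 2*x*y^3*z - x*y*z^3 + x^2*y^2 + y^4 + y^2*z^2 + 5*x*y*z - x^2 - 4*y^2 - z^2 + 2
tr(b^-1 a^-2 b^-2 a^-1 b a) = tr(b a b^-1 a^-2 b^-2) tr(a) - tr(b a b^-1 a^-2 b^-2 a) = -x^2*y^2*z^2 + 2*x^3*y*z + 2*x*y^3*z + x*y*z^3 - x^4 - 2*x^2*y^2 - x^2*z^2 - y^4 - y^2*z^2 - 4*x*y*z + 4*x^2 + 4*y^2 + z^2 - 2
tr(a^-1 b a^-1 b^-1 a^-2 b^-2) = tr(b^-1 a^-2 b^-2 a^-1 b) tr(a) - tr(b^-1 a^-2 b^-2 a^-1 b a) = x^2*y^2*z^2 - x^3*y*z - 2*x*y^3*z - x*y*z^3 + x^2*y^2 + x^2*z^2 + y^4 + y^2*z^2 + 3*x*y*z - x^2 - 4*y^2 - z^2 + 2
tr(b^-1 a^-1 b a^-2) = tr(a^-1 b^-1 a^-1 b) tr(a) - tr(a^-1 b^-1 a^-1 b a) = x^2*y*z - x*y^2 - x*z^2 + x
tr(a^-2 b^-1 a^-1 b a^-1) = tr(b^-1 a^-1 b a^-2) tr(a) - tr(b^-1 a^-1 b a^-1) = x^3*y*z - x^2*y^2 - x^2*z^2 - x*y*z + x^2 + y^2 + z^2 - 2
tr(b^2) = tr(b) tr(b) - tr(1) = y^2 - 2
tr(b^2 a^-1) = tr(b^2) tr(a) - tr(b^2 a) = x*y^2 - y*z - x
tr(b^2 a^-2) = tr(b^2 a^-1) tr(a) - tr(b^2) = x^2*y^2 - x*y*z - x^2 - y^2 + 2
tr(b a^-3 b) = tr(b^2 a^-2) tr(a) - tr(b^2 a^-1) = x^3*y^2 - x^2*y*z - x^3 - 2*x*y^2 + y*z + 3*x
tr(b a^-3 b a) = tr(a^-1 b a b a^-1) tr(a) - tr(a^-1 b a b) = x^3*y*z - x^4 - x^2*z^2 - 2*x*y*z + 4*x^2 + z^2 - 2
tr(a^-1 b a^-1 b a^-2) = tr(b a^-3 b) tr(a) - tr(b a^-3 b a) = x^4*y^2 - 2*x^3*y*z - 2*x^2*y^2 + x^2*z^2 + 3*x*y*z - x^2 - z^2 + 2
tr(b^3) = tr(b) tr(b^2) - tr(b) = y^3 - 3*y
tr(b^3 a) = tr(b) tr(a b^2) - tr(a b) = y^2*z - x*y - z
tr(b a^-1 b^2) = tr(b^3) tr(a) - tr(b^3 a) = x*y^3 - y^2*z - 2*x*y + z
tr(b a^-1 b^2 a) = tr(b^2 a b) tr(a) - tr(b^2 a b a) = x*y^2*z - x^2*y - y*z^2 + y
tr(b a^-1 b a^-1 b) = tr(b a^-1 b^2) tr(a) - tr(b a^-1 b^2 a) = x^2*y^3 - 2*x*y^2*z - x^2*y + y*z^2 + x*z - y
tr(b a^-1 b a^-1 b a) = tr(b a b a^-1 b) tr(a) - tr(b a b a^-1 b a) = x^2*y^2*z - x^3*y - 2*x*y*z^2 + x^2*z + z^3 + 2*x*y - 3*z
tr(b a^-1 b a^-1 b a^-1) = tr(b a^-1 b a^-1 b) tr(a) - tr(b a^-1 b a^-1 b a) = x^3*y^3 - 3*x^2*y^2*z + 3*x*y*z^2 - z^3 - 3*x*y + 3*z
tr(a^-1 b a^-1 b a^-2 b) = tr(b a^-1 b a^-1 b a^-1) tr(a) - tr(b a^-1 b a^-1 b) = x^4*y^3 - 3*x^3*y^2*z - x^2*y^3 + 3*x^2*y*z^2 + 2*x*y^2*z - x*z^3 - 2*x^2*y - y*z^2 + 2*x*z + y
tr(a^-2 b^-1 a^-1 b a^-1 b) = tr(a^-1 b a^-1 b a^-2) tr(b) - tr(a^-1 b a^-1 b a^-2 b) = x^3*y^2*z - x^2*y^3 - 2*x^2*y*z^2 + x*y^2*z + x*z^3 + x^2*y - 2*x*z + y
tr(a^-1 b a^-1 b^-1 a^-2 b^-1) = tr(a^-2 b^-1 a^-1 b a^-1) tr(b) - tr(a^-2 b^-1 a^-1 b a^-1 b) = x^2*y*z^2 - 2*x*y^2*z - x*z^3 + y^3 + y*z^2 + 2*x*z - 3*y
tr(a^-1 b^-3 a^-1 b a^-1 b^-1 a^-1) = tr(a^-1 b a^-1 b^-1 a^-2 b^-2) tr(b) - tr(a^-1 b a^-1 b^-1 a^-2 b^-1) = x^2*y^3*z^2 - x^3*y^2*z - 2*x*y^4*z - x*y^2*z^3 + x^2*y^3 + y^5 + y^3*z^2 + 5*x*y^2*z + x*z^3 - x^2*y - 5*y^3 - 2*y*z^2 - 2*x*z + 5*y

x^2*y^3*z^2 - x^3*y^2*z - 2*x*y^4*z - x*y^2*z^3 + x^2*y^3 + y^5 + y^3*z^2 + 5*x*y^2*z + x*z^3 - x^2*y - 5*y^3 - 2*y*z^2 - 2*x*z + 5*y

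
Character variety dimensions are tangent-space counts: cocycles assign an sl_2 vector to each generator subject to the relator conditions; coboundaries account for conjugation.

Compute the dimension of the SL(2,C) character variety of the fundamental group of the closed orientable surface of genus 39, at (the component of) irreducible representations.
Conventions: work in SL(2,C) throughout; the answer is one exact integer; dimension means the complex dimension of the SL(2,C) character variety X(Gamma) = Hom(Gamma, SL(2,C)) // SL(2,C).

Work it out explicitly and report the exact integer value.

pi_1 of the closed genus-39 surface has 78 generators bound by the single product-of-commutators relator.
Before the relator condition, cocycle space has dim 3*78 = 234.
d_2 is surjective at irreducible rho (its cokernel H^2 is dual to H^0 = 0), so dim Z^1 = 234 - 3 = 231.
dim B^1 = 3 (coboundaries, injective at irreducible rho).
Hence dim X = 231 - 3 = 228.

228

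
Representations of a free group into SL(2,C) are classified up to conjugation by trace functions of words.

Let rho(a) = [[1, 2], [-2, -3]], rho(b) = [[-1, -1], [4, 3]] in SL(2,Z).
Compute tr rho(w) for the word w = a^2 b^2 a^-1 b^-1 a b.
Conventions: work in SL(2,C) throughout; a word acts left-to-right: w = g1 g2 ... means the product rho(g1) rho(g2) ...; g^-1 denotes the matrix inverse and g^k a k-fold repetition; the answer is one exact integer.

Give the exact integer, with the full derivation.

rho(a) = [[1, 2], [-2, -3]]
... * rho(a) = [[1, 2], [-2, -3]]  ->  [[-3, -4], [4, 5]]
... * rho(b) = [[-1, -1], [4, 3]]  ->  [[-13, -9], [16, 11]]
... * rho(b) = [[-1, -1], [4, 3]]  ->  [[-23, -14], [28, 17]]
... * rho(a^-1) = [[-3, -2], [2, 1]]  ->  [[41, 32], [-50, -39]]
... * rho(b^-1) = [[3, 1], [-4, -1]]  ->  [[-5, 9], [6, -11]]
... * rho(a) = [[1, 2], [-2, -3]]  ->  [[-23, -37], [28, 45]]
... * rho(b) = [[-1, -1], [4, 3]]  ->  [[-125, -88], [152, 107]]
tr = -125 + 107 = -18

-18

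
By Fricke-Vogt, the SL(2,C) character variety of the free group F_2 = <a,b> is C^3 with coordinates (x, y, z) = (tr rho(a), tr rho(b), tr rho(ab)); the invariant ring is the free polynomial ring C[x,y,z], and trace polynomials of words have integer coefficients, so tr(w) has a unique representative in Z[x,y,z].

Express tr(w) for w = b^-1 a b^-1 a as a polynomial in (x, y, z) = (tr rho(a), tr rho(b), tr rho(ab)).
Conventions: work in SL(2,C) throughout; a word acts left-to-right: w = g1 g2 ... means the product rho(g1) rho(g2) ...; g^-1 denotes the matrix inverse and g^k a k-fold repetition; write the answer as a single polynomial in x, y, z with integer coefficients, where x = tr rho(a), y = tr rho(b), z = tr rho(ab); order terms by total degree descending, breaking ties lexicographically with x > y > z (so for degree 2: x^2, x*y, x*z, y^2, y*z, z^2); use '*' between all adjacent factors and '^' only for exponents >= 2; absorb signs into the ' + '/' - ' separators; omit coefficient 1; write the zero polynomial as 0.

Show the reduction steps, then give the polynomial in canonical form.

tr(a^2) = tr(a) * tr(a) - tr(1)  (reduce the a square) = x^2 - 2
next, tr(a^2 b) = tr(a) * tr(b a) - tr(b)  (reduce the a square) = x*z - y
and tr(a b^-1 a) = tr(a^2) * tr(b) - tr(a^2 b)  (eliminate b^-1) = x^2*y - x*z - y
and tr(a b a b) = tr(a b) * tr(a b) - tr(1)  (split on a) = z^2 - 2
tr(a b^-1 a b) = tr(a b a) * tr(b) - tr(a b a b)  (eliminate b^-1) = x*y*z - y^2 - z^2 + 2
tr(b^-1 a b^-1 a) = tr(a b^-1 a) * tr(b) - tr(a b^-1 a b)  (eliminate b^-1) = x^2*y^2 - 2*x*y*z + z^2 - 2

x^2*y^2 - 2*x*y*z + z^2 - 2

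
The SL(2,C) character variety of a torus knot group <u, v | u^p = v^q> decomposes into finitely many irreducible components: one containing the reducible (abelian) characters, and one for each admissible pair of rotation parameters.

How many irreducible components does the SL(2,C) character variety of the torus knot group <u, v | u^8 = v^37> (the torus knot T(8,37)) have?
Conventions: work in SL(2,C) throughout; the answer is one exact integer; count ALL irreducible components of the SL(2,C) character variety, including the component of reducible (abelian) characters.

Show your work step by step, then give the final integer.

127

In the torus knot group T(8,37), u^8 = v^37 is central, so an irreducible representation sends it to +I or -I (Schur).
This locks tr(u) to 2*cos(pi*alpha/8), alpha in 1..7, and tr(v) to 2*cos(pi*beta/37), beta in 1..36, on each component of irreducible characters.
Consistency of u^8 = (-1)^alpha I with v^37 = (-1)^beta I forces alpha = beta (mod 2).
Enumerate parity-matched pairs: 4*18 odd-odd plus 3*18 even-even gives 126.
components with irreducible characters: 126; plus the single component of reducible (abelian) characters: total 127.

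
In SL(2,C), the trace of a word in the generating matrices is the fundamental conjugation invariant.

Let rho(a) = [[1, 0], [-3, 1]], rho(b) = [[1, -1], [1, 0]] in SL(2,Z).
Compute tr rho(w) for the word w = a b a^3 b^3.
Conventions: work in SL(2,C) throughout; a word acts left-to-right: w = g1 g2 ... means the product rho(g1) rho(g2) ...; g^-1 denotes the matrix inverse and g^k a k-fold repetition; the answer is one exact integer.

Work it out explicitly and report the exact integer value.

-13

rho(a) = [[1, 0], [-3, 1]]
... * rho(b) = [[1, -1], [1, 0]]  ->  [[1, -1], [-2, 3]]
... * rho(a) = [[1, 0], [-3, 1]]  ->  [[4, -1], [-11, 3]]
... * rho(a) = [[1, 0], [-3, 1]]  ->  [[7, -1], [-20, 3]]
... * rho(a) = [[1, 0], [-3, 1]]  ->  [[10, -1], [-29, 3]]
... * rho(b) = [[1, -1], [1, 0]]  ->  [[9, -10], [-26, 29]]
... * rho(b) = [[1, -1], [1, 0]]  ->  [[-1, -9], [3, 26]]
... * rho(b) = [[1, -1], [1, 0]]  ->  [[-10, 1], [29, -3]]
tr = -10 + -3 = -13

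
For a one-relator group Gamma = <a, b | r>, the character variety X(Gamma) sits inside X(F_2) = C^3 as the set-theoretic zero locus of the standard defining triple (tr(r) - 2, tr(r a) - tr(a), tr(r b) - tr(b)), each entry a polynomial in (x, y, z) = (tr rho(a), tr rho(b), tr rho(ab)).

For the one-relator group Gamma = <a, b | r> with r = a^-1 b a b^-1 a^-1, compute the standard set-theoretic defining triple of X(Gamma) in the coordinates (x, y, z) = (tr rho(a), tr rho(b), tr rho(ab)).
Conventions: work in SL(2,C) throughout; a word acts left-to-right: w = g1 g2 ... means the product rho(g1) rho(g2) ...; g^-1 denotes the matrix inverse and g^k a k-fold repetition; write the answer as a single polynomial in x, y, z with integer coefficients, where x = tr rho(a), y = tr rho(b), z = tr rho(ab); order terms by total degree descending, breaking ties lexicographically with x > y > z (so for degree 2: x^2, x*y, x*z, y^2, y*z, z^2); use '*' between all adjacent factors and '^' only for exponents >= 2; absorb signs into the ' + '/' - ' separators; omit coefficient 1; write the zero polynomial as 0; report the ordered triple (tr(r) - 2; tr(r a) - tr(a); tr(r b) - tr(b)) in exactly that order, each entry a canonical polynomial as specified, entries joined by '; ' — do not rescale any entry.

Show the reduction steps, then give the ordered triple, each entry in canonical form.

-x^2*y*z + x^3 + x*y^2 + x*z^2 - 3*x - 2; -x*y*z + x^2 + y^2 + z^2 - x - 2; -x^2*y^2*z + x^3*y + x*y^3 + 2*x*y*z^2 - x^2*z - y^2*z - z^3 - 3*x*y - y + 3*z

trace(a b a) = trace(a) trace(b a) - trace(b)   [square of a] = x*z - y
trace(a b a b) = trace(b a) trace(b a) - trace(1)   [split at a repeated b] = z^2 - 2
next, trace(b a b^-1 a) = trace(a b a) trace(b) - trace(a b a b)   [inverse elimination on b] = x*y*z - y^2 - z^2 + 2
and trace(b a b^-1 a^-1) = trace(b a b^-1) trace(a) - trace(b a b^-1 a)   [inverse elimination on a] = -x*y*z + x^2 + y^2 + z^2 - 2
next, trace(a^-1 b a b^-1 a^-1) = trace(b a b^-1 a^-1) trace(a) - trace(b a b^-1)   [inverse elimination on a] = -x^2*y*z + x^3 + x*y^2 + x*z^2 - 3*x
trace(b^2) = trace(b) trace(b) - trace(1) = y^2 - 2
next, trace(a b^2) = trace(b) trace(a b) - trace(a) = y*z - x
trace(b^2 a b) = trace(b) trace(a b^2) - trace(a b) = y^2*z - x*y - z
next, trace(b^2 a b a) = trace(b) trace(a b a b) - trace(a b a) = y*z^2 - x*z - y
and trace(a^-1 b^2 a b) = trace(b^2 a b) trace(a) - trace(b^2 a b a) = x*y^2*z - x^2*y - y*z^2 + y
trace(b a b^-1 a^-1 b) = trace(a^-1 b^2 a) trace(b) - trace(a^-1 b^2 a b) = -x*y^2*z + x^2*y + y^3 + y*z^2 - 3*y
next, trace(a b a b a) = trace(a) trace(b a b a) - trace(b a b) = x*z^2 - y*z - x
trace(a b a b a b) = trace(a b a b) trace(a b) - trace(b a) = z^3 - 3*z
trace(b a b a b^-1 a) = trace(a b a b a) trace(b) - trace(a b a b a b) = x*y*z^2 - y^2*z - z^3 - x*y + 3*z
trace(b a b^-1 a^-1 b a) = trace(b a b a b^-1) trace(a) - trace(b a b a b^-1 a) = -x*y*z^2 + x^2*z + y^2*z + z^3 - 3*z
next, trace(a^-1 b a b^-1 a^-1 b) = trace(b a b^-1 a^-1 b) trace(a) - trace(b a b^-1 a^-1 b a) = -x^2*y^2*z + x^3*y + x*y^3 + 2*x*y*z^2 - x^2*z - y^2*z - z^3 - 3*x*y + 3*z
assemble the triple (trace(r) - 2; trace(r a) - x; trace(r b) - y)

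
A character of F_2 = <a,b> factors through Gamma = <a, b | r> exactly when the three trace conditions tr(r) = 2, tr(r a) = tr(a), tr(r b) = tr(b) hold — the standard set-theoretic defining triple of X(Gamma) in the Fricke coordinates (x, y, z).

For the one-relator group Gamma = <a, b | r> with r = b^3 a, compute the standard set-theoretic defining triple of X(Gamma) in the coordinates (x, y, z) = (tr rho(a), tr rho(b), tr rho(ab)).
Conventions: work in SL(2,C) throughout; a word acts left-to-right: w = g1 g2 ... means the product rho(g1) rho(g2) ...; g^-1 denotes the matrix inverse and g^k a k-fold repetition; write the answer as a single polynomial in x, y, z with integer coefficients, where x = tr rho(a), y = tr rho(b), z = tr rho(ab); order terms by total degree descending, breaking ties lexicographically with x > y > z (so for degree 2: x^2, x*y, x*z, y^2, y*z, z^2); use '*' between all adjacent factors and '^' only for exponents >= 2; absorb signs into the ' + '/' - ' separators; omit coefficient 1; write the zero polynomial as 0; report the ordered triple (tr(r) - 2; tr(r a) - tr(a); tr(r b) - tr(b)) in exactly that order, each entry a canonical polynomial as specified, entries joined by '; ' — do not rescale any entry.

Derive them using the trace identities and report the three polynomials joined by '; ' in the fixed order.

trace(b a b) = trace(b)*trace(a b) - trace(a) = y*z - x
trace(b^3 a) = trace(b)*trace(b a b) - trace(b a) = y^2*z - x*y - z
trace(a^2 b) = trace(a)*trace(b a) - trace(b)   [square of a] = x*z - y
trace(a^2) = trace(a)*trace(a) - trace(1)   [square of a] = x^2 - 2
trace(b a^2 b) = trace(b)*trace(a^2 b) - trace(a^2)   [square of b] = x*y*z - x^2 - y^2 + 2
trace(b^3 a^2) = trace(b)*trace(b a^2 b) - trace(b a^2)   [square of b] = x*y^2*z - x^2*y - y^3 - x*z + 3*y
trace(b^3 a b) = trace(b)*trace(a b^3) - trace(a b^2) = y^3*z - x*y^2 - 2*y*z + x
assemble the triple (trace(r) - 2; trace(r a) - x; trace(r b) - y)

y^2*z - x*y - z - 2; x*y^2*z - x^2*y - y^3 - x*z - x + 3*y; y^3*z - x*y^2 - 2*y*z + x - y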